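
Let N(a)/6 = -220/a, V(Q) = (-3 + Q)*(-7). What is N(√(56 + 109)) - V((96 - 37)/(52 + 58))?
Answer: -1897/110 - 8*√165 ≈ -120.01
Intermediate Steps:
V(Q) = 21 - 7*Q
N(a) = -1320/a (N(a) = 6*(-220/a) = -1320/a)
N(√(56 + 109)) - V((96 - 37)/(52 + 58)) = -1320/√(56 + 109) - (21 - 7*(96 - 37)/(52 + 58)) = -1320*√165/165 - (21 - 413/110) = -8*√165 - (21 - 413/110) = -8*√165 - 1*1897/110 = -8*√165 - 1897/110 = -1897/110 - 8*√165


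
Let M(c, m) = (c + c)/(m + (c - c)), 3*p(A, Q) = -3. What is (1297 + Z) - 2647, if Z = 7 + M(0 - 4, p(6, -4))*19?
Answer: -1191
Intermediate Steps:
p(A, Q) = -1 (p(A, Q) = (⅓)*(-3) = -1)
M(c, m) = 2*c/m (M(c, m) = (2*c)/(m + 0) = (2*c)/m = 2*c/m)
Z = 159 (Z = 7 + (2*(0 - 4)/(-1))*19 = 7 + (2*(-4)*(-1))*19 = 7 + 8*19 = 7 + 152 = 159)
(1297 + Z) - 2647 = (1297 + 159) - 2647 = 1456 - 2647 = -1191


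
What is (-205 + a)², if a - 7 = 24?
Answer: 30276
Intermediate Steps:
a = 31 (a = 7 + 24 = 31)
(-205 + a)² = (-205 + 31)² = (-174)² = 30276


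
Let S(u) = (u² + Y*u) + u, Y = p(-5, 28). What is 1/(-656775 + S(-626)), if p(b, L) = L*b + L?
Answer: -1/195413 ≈ -5.1174e-6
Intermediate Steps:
p(b, L) = L + L*b
Y = -112 (Y = 28*(1 - 5) = 28*(-4) = -112)
S(u) = u² - 111*u (S(u) = (u² - 112*u) + u = u² - 111*u)
1/(-656775 + S(-626)) = 1/(-656775 - 626*(-111 - 626)) = 1/(-656775 - 626*(-737)) = 1/(-656775 + 461362) = 1/(-195413) = -1/195413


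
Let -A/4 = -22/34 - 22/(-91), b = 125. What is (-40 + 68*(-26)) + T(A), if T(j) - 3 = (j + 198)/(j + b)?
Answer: -353260001/195883 ≈ -1803.4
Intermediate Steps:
A = 2508/1547 (A = -4*(-22/34 - 22/(-91)) = -4*(-22*1/34 - 22*(-1/91)) = -4*(-11/17 + 22/91) = -4*(-627/1547) = 2508/1547 ≈ 1.6212)
T(j) = 3 + (198 + j)/(125 + j) (T(j) = 3 + (j + 198)/(j + 125) = 3 + (198 + j)/(125 + j))
(-40 + 68*(-26)) + T(A) = (-40 + 68*(-26)) + (573 + 4*(2508/1547))/(125 + 2508/1547) = (-40 - 1768) + (573 + 10032/1547)/(195883/1547) = -1808 + (1547/195883)*(896463/1547) = -1808 + 896463/195883 = -353260001/195883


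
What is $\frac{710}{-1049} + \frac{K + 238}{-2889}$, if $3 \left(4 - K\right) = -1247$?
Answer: $- \frac{8223247}{9091683} \approx -0.90448$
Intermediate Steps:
$K = \frac{1259}{3}$ ($K = 4 - - \frac{1247}{3} = 4 + \frac{1247}{3} = \frac{1259}{3} \approx 419.67$)
$\frac{710}{-1049} + \frac{K + 238}{-2889} = \frac{710}{-1049} + \frac{\frac{1259}{3} + 238}{-2889} = 710 \left(- \frac{1}{1049}\right) + \frac{1973}{3} \left(- \frac{1}{2889}\right) = - \frac{710}{1049} - \frac{1973}{8667} = - \frac{8223247}{9091683}$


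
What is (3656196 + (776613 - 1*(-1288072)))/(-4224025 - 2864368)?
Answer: -5720881/7088393 ≈ -0.80708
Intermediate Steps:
(3656196 + (776613 - 1*(-1288072)))/(-4224025 - 2864368) = (3656196 + (776613 + 1288072))/(-7088393) = (3656196 + 2064685)*(-1/7088393) = 5720881*(-1/7088393) = -5720881/7088393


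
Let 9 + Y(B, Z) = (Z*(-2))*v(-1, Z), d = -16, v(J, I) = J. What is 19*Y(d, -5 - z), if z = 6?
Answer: -589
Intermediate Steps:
Y(B, Z) = -9 + 2*Z (Y(B, Z) = -9 + (Z*(-2))*(-1) = -9 - 2*Z*(-1) = -9 + 2*Z)
19*Y(d, -5 - z) = 19*(-9 + 2*(-5 - 1*6)) = 19*(-9 + 2*(-5 - 6)) = 19*(-9 + 2*(-11)) = 19*(-9 - 22) = 19*(-31) = -589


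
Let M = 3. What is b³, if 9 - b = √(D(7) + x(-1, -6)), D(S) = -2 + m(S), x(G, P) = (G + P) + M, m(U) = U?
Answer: 512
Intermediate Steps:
x(G, P) = 3 + G + P (x(G, P) = (G + P) + 3 = 3 + G + P)
D(S) = -2 + S
b = 8 (b = 9 - √((-2 + 7) + (3 - 1 - 6)) = 9 - √(5 - 4) = 9 - √1 = 9 - 1*1 = 9 - 1 = 8)
b³ = 8³ = 512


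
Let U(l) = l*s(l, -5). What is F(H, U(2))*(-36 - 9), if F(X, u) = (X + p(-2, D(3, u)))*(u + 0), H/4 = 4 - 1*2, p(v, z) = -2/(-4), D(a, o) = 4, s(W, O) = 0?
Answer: 0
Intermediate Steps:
U(l) = 0 (U(l) = l*0 = 0)
p(v, z) = ½ (p(v, z) = -2*(-¼) = ½)
H = 8 (H = 4*(4 - 1*2) = 4*(4 - 2) = 4*2 = 8)
F(X, u) = u*(½ + X) (F(X, u) = (X + ½)*(u + 0) = (½ + X)*u = u*(½ + X))
F(H, U(2))*(-36 - 9) = (0*(½ + 8))*(-36 - 9) = (0*(17/2))*(-45) = 0*(-45) = 0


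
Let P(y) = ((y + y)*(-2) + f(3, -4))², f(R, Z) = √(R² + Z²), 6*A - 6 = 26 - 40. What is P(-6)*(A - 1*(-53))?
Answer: 130355/3 ≈ 43452.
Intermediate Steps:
A = -4/3 (A = 1 + (26 - 40)/6 = 1 + (⅙)*(-14) = 1 - 7/3 = -4/3 ≈ -1.3333)
P(y) = (5 - 4*y)² (P(y) = ((y + y)*(-2) + √(3² + (-4)²))² = ((2*y)*(-2) + √(9 + 16))² = (-4*y + √25)² = (-4*y + 5)² = (5 - 4*y)²)
P(-6)*(A - 1*(-53)) = (-5 + 4*(-6))²*(-4/3 - 1*(-53)) = (-5 - 24)²*(-4/3 + 53) = (-29)²*(155/3) = 841*(155/3) = 130355/3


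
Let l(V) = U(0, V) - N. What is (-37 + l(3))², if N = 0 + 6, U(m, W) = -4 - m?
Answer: 2209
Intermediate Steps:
N = 6
l(V) = -10 (l(V) = (-4 - 1*0) - 1*6 = (-4 + 0) - 6 = -4 - 6 = -10)
(-37 + l(3))² = (-37 - 10)² = (-47)² = 2209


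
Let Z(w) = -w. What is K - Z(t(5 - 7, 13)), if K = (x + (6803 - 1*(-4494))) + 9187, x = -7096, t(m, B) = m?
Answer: 13386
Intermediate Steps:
K = 13388 (K = (-7096 + (6803 - 1*(-4494))) + 9187 = (-7096 + (6803 + 4494)) + 9187 = (-7096 + 11297) + 9187 = 4201 + 9187 = 13388)
K - Z(t(5 - 7, 13)) = 13388 - (-1)*(5 - 7) = 13388 - (-1)*(-2) = 13388 - 1*2 = 13388 - 2 = 13386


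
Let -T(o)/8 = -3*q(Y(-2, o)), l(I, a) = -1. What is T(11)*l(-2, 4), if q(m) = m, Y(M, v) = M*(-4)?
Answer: -192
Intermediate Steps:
Y(M, v) = -4*M
T(o) = 192 (T(o) = -(-24)*(-4*(-2)) = -(-24)*8 = -8*(-24) = 192)
T(11)*l(-2, 4) = 192*(-1) = -192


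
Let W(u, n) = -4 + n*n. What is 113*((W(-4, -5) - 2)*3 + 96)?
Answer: 17289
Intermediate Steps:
W(u, n) = -4 + n²
113*((W(-4, -5) - 2)*3 + 96) = 113*(((-4 + (-5)²) - 2)*3 + 96) = 113*(((-4 + 25) - 2)*3 + 96) = 113*((21 - 2)*3 + 96) = 113*(19*3 + 96) = 113*(57 + 96) = 113*153 = 17289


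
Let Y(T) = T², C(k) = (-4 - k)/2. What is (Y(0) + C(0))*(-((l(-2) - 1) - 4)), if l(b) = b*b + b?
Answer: -6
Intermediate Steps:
l(b) = b + b² (l(b) = b² + b = b + b²)
C(k) = -2 - k/2 (C(k) = (-4 - k)*(½) = -2 - k/2)
(Y(0) + C(0))*(-((l(-2) - 1) - 4)) = (0² + (-2 - ½*0))*(-((-2*(1 - 2) - 1) - 4)) = (0 + (-2 + 0))*(-((-2*(-1) - 1) - 4)) = (0 - 2)*(-((2 - 1) - 4)) = -(-2)*(1 - 4) = -(-2)*(-3) = -2*3 = -6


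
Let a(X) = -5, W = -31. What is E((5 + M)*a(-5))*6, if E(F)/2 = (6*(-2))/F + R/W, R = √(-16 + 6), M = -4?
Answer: 144/5 - 12*I*√10/31 ≈ 28.8 - 1.2241*I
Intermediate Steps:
R = I*√10 (R = √(-10) = I*√10 ≈ 3.1623*I)
E(F) = -24/F - 2*I*√10/31 (E(F) = 2*((6*(-2))/F + (I*√10)/(-31)) = 2*(-12/F + (I*√10)*(-1/31)) = 2*(-12/F - I*√10/31) = -24/F - 2*I*√10/31)
E((5 + M)*a(-5))*6 = (-24*(-1/(5*(5 - 4))) - 2*I*√10/31)*6 = (-24/(1*(-5)) - 2*I*√10/31)*6 = (-24/(-5) - 2*I*√10/31)*6 = (-24*(-⅕) - 2*I*√10/31)*6 = (24/5 - 2*I*√10/31)*6 = 144/5 - 12*I*√10/31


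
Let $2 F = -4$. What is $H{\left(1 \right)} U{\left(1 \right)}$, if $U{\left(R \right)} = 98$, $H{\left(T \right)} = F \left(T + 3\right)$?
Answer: $-784$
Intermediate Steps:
$F = -2$ ($F = \frac{1}{2} \left(-4\right) = -2$)
$H{\left(T \right)} = -6 - 2 T$ ($H{\left(T \right)} = - 2 \left(T + 3\right) = - 2 \left(3 + T\right) = -6 - 2 T$)
$H{\left(1 \right)} U{\left(1 \right)} = \left(-6 - 2\right) 98 = \left(-8\right) 98 = -784$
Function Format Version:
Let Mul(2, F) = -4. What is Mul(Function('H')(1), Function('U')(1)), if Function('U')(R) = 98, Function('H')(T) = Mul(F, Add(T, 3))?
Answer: -784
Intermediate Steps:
F = -2 (F = Mul(Rational(1, 2), -4) = -2)
Function('H')(T) = Add(-6, Mul(-2, T)) (Function('H')(T) = Mul(-2, Add(T, 3)) = Mul(-2, Add(3, T)) = Add(-6, Mul(-2, T)))
Mul(Function('H')(1), Function('U')(1)) = Mul(Add(-6, Mul(-2, 1)), 98) = Mul(Add(-6, -2), 98) = Mul(-8, 98) = -784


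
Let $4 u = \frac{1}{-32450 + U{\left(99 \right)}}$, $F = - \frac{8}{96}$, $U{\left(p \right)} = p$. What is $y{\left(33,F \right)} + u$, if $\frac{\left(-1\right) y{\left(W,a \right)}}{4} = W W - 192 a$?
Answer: $- \frac{571965681}{129404} \approx -4420.0$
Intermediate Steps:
$F = - \frac{1}{12}$ ($F = \left(-8\right) \frac{1}{96} = - \frac{1}{12} \approx -0.083333$)
$y{\left(W,a \right)} = - 4 W^{2} + 768 a$ ($y{\left(W,a \right)} = - 4 \left(W W - 192 a\right) = - 4 \left(W^{2} - 192 a\right) = - 4 W^{2} + 768 a$)
$u = - \frac{1}{129404}$ ($u = \frac{1}{4 \left(-32450 + 99\right)} = \frac{1}{4 \left(-32351\right)} = \frac{1}{4} \left(- \frac{1}{32351}\right) = - \frac{1}{129404} \approx -7.7277 \cdot 10^{-6}$)
$y{\left(33,F \right)} + u = \left(- 4 \cdot 33^{2} + 768 \left(- \frac{1}{12}\right)\right) - \frac{1}{129404} = \left(\left(-4\right) 1089 - 64\right) - \frac{1}{129404} = \left(-4356 - 64\right) - \frac{1}{129404} = -4420 - \frac{1}{129404} = - \frac{571965681}{129404}$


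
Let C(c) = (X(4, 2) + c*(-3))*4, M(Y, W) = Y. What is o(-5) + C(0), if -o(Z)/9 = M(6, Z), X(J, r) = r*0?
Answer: -54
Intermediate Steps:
X(J, r) = 0
o(Z) = -54 (o(Z) = -9*6 = -54)
C(c) = -12*c (C(c) = (0 + c*(-3))*4 = (0 - 3*c)*4 = -3*c*4 = -12*c)
o(-5) + C(0) = -54 - 12*0 = -54 + 0 = -54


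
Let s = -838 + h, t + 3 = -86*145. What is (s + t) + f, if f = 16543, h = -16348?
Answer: -13116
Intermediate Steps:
t = -12473 (t = -3 - 86*145 = -3 - 12470 = -12473)
s = -17186 (s = -838 - 16348 = -17186)
(s + t) + f = (-17186 - 12473) + 16543 = -29659 + 16543 = -13116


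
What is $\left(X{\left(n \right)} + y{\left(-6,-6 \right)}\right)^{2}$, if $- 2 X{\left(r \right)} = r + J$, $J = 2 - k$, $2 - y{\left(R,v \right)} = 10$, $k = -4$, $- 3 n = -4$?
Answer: $\frac{1225}{9} \approx 136.11$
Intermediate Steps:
$n = \frac{4}{3}$ ($n = \left(- \frac{1}{3}\right) \left(-4\right) = \frac{4}{3} \approx 1.3333$)
$y{\left(R,v \right)} = -8$ ($y{\left(R,v \right)} = 2 - 10 = -8$)
$J = 6$ ($J = 2 - -4 = 2 + 4 = 6$)
$X{\left(r \right)} = -3 - \frac{r}{2}$ ($X{\left(r \right)} = - \frac{r + 6}{2} = - \frac{6 + r}{2} = -3 - \frac{r}{2}$)
$\left(X{\left(n \right)} + y{\left(-6,-6 \right)}\right)^{2} = \left(\left(-3 - \frac{2}{3}\right) - 8\right)^{2} = \left(- \frac{11}{3} - 8\right)^{2} = \left(- \frac{35}{3}\right)^{2} = \frac{1225}{9}$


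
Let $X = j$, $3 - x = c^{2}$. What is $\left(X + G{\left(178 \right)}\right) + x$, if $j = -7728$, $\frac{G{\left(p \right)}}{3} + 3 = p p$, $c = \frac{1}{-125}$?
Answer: $\frac{1364343749}{15625} \approx 87318.0$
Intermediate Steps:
$c = - \frac{1}{125} \approx -0.008$
$G{\left(p \right)} = -9 + 3 p^{2}$ ($G{\left(p \right)} = -9 + 3 p p = -9 + 3 p^{2}$)
$x = \frac{46874}{15625}$ ($x = 3 - \left(- \frac{1}{125}\right)^{2} = 3 - \frac{1}{15625} = \frac{46874}{15625} \approx 2.9999$)
$X = -7728$
$\left(X + G{\left(178 \right)}\right) + x = \left(-7728 - \left(9 - 3 \cdot 178^{2}\right)\right) + \frac{46874}{15625} = \left(-7728 + \left(-9 + 3 \cdot 31684\right)\right) + \frac{46874}{15625} = \left(-7728 + \left(-9 + 95052\right)\right) + \frac{46874}{15625} = \left(-7728 + 95043\right) + \frac{46874}{15625} = 87315 + \frac{46874}{15625} = \frac{1364343749}{15625}$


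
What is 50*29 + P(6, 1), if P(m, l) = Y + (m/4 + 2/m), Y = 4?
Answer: 8735/6 ≈ 1455.8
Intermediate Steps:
P(m, l) = 4 + 2/m + m/4 (P(m, l) = 4 + (m/4 + 2/m) = 4 + (2/m + m/4) = 4 + 2/m + m/4)
50*29 + P(6, 1) = 50*29 + (4 + 2/6 + (¼)*6) = 1450 + (4 + 2*(⅙) + 3/2) = 1450 + (4 + ⅓ + 3/2) = 1450 + 35/6 = 8735/6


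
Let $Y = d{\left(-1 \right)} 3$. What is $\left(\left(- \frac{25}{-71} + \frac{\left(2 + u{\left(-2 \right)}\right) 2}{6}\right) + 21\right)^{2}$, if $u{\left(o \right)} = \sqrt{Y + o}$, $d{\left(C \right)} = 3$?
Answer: $\frac{22031387}{45369} + \frac{9380 \sqrt{7}}{639} \approx 524.44$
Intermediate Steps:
$Y = 9$ ($Y = 3 \cdot 3 = 9$)
$u{\left(o \right)} = \sqrt{9 + o}$
$\left(\left(- \frac{25}{-71} + \frac{\left(2 + u{\left(-2 \right)}\right) 2}{6}\right) + 21\right)^{2} = \left(\left(- \frac{25}{-71} + \frac{\left(2 + \sqrt{9 - 2}\right) 2}{6}\right) + 21\right)^{2} = \left(\left(\left(-25\right) \left(- \frac{1}{71}\right) + \left(2 + \sqrt{7}\right) 2 \cdot \frac{1}{6}\right) + 21\right)^{2} = \left(\left(\frac{25}{71} + \left(4 + 2 \sqrt{7}\right) \frac{1}{6}\right) + 21\right)^{2} = \left(\left(\frac{25}{71} + \left(\frac{2}{3} + \frac{\sqrt{7}}{3}\right)\right) + 21\right)^{2} = \left(\left(\frac{217}{213} + \frac{\sqrt{7}}{3}\right) + 21\right)^{2} = \left(\frac{4690}{213} + \frac{\sqrt{7}}{3}\right)^{2}$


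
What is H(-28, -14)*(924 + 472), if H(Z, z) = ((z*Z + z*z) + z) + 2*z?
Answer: 762216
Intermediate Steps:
H(Z, z) = z² + 3*z + Z*z (H(Z, z) = ((Z*z + z²) + z) + 2*z = ((z² + Z*z) + z) + 2*z = (z + z² + Z*z) + 2*z = z² + 3*z + Z*z)
H(-28, -14)*(924 + 472) = (-14*(3 - 28 - 14))*(924 + 472) = -14*(-39)*1396 = 546*1396 = 762216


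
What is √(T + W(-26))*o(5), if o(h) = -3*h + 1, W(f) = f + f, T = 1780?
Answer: -336*√3 ≈ -581.97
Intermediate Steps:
W(f) = 2*f
o(h) = 1 - 3*h
√(T + W(-26))*o(5) = √(1780 + 2*(-26))*(1 - 3*5) = √(1780 - 52)*(1 - 15) = √1728*(-14) = (24*√3)*(-14) = -336*√3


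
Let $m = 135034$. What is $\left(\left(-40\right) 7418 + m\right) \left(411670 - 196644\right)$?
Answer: $-34766693836$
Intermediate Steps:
$\left(\left(-40\right) 7418 + m\right) \left(411670 - 196644\right) = \left(\left(-40\right) 7418 + 135034\right) \left(411670 - 196644\right) = \left(-296720 + 135034\right) 215026 = \left(-161686\right) 215026 = -34766693836$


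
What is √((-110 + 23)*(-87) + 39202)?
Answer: √46771 ≈ 216.27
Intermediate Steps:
√((-110 + 23)*(-87) + 39202) = √(-87*(-87) + 39202) = √(7569 + 39202) = √46771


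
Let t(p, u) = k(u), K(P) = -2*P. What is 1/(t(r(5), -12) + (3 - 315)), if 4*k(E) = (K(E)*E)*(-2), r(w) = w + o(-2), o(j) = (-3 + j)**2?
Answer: -1/168 ≈ -0.0059524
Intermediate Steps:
r(w) = 25 + w (r(w) = w + (-3 - 2)**2 = w + (-5)**2 = w + 25 = 25 + w)
k(E) = E**2 (k(E) = (((-2*E)*E)*(-2))/4 = (-2*E**2*(-2))/4 = (4*E**2)/4 = E**2)
t(p, u) = u**2
1/(t(r(5), -12) + (3 - 315)) = 1/((-12)**2 + (3 - 315)) = 1/(144 - 312) = 1/(-168) = -1/168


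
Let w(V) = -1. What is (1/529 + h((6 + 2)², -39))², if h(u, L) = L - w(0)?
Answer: 404050201/279841 ≈ 1443.9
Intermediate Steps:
h(u, L) = 1 + L (h(u, L) = L - 1*(-1) = L + 1 = 1 + L)
(1/529 + h((6 + 2)², -39))² = (1/529 + (1 - 39))² = (1/529 - 38)² = (-20101/529)² = 404050201/279841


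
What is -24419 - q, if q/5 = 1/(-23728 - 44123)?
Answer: -1656853564/67851 ≈ -24419.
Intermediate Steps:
q = -5/67851 (q = 5/(-23728 - 44123) = 5/(-67851) = 5*(-1/67851) = -5/67851 ≈ -7.3691e-5)
-24419 - q = -24419 - 1*(-5/67851) = -24419 + 5/67851 = -1656853564/67851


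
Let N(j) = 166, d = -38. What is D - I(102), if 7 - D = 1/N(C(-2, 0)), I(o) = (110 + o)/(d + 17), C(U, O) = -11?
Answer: 59573/3486 ≈ 17.089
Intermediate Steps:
I(o) = -110/21 - o/21 (I(o) = (110 + o)/(-38 + 17) = (110 + o)/(-21) = (110 + o)*(-1/21) = -110/21 - o/21)
D = 1161/166 (D = 7 - 1/166 = 1161/166 ≈ 6.9940)
D - I(102) = 1161/166 - (-110/21 - 1/21*102) = 1161/166 - (-110/21 - 34/7) = 1161/166 - 1*(-212/21) = 1161/166 + 212/21 = 59573/3486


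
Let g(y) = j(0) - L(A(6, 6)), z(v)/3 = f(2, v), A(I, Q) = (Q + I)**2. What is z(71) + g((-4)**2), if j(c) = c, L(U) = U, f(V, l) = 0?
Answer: -144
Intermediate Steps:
A(I, Q) = (I + Q)**2
z(v) = 0 (z(v) = 3*0 = 0)
g(y) = -144 (g(y) = 0 - (6 + 6)**2 = 0 - 1*12**2 = 0 - 1*144 = 0 - 144 = -144)
z(71) + g((-4)**2) = 0 - 144 = -144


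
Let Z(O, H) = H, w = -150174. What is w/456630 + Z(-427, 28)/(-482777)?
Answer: -12085556473/36741743585 ≈ -0.32893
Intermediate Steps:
w/456630 + Z(-427, 28)/(-482777) = -150174/456630 + 28/(-482777) = -150174*1/456630 + 28*(-1/482777) = -25029/76105 - 28/482777 = -12085556473/36741743585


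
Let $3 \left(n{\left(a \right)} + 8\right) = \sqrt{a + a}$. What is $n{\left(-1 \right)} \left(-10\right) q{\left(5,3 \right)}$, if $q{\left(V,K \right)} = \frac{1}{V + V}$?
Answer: $8 - \frac{i \sqrt{2}}{3} \approx 8.0 - 0.4714 i$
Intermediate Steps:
$q{\left(V,K \right)} = \frac{1}{2 V}$
$n{\left(a \right)} = -8 + \frac{\sqrt{2} \sqrt{a}}{3}$ ($n{\left(a \right)} = -8 + \frac{\sqrt{a + a}}{3} = -8 + \frac{\sqrt{2 a}}{3} = -8 + \frac{\sqrt{2} \sqrt{a}}{3}$)
$n{\left(-1 \right)} \left(-10\right) q{\left(5,3 \right)} = \left(-8 + \frac{\sqrt{2} \sqrt{-1}}{3}\right) \left(-10\right) \frac{1}{2 \cdot 5} = \left(-8 + \frac{\sqrt{2} i}{3}\right) \left(-10\right) \frac{1}{2} \cdot \frac{1}{5} = \left(-8 + \frac{i \sqrt{2}}{3}\right) \left(-10\right) \frac{1}{10} = \left(80 - \frac{10 i \sqrt{2}}{3}\right) \frac{1}{10} = 8 - \frac{i \sqrt{2}}{3}$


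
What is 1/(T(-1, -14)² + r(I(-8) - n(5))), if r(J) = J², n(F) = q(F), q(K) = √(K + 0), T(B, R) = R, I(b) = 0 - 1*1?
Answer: 101/20392 - √5/20392 ≈ 0.0048433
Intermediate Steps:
I(b) = -1 (I(b) = 0 - 1 = -1)
q(K) = √K
n(F) = √F
1/(T(-1, -14)² + r(I(-8) - n(5))) = 1/((-14)² + (-1 - √5)²) = 1/(196 + (-1 - √5)²)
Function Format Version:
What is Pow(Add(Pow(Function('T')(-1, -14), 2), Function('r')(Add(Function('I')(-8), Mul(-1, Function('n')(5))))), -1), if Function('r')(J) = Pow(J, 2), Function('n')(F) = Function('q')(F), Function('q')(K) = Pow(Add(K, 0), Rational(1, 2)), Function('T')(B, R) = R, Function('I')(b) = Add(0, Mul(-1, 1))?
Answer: Add(Rational(101, 20392), Mul(Rational(-1, 20392), Pow(5, Rational(1, 2)))) ≈ 0.0048433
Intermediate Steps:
Function('I')(b) = -1 (Function('I')(b) = Add(0, -1) = -1)
Function('q')(K) = Pow(K, Rational(1, 2))
Function('n')(F) = Pow(F, Rational(1, 2))
Pow(Add(Pow(Function('T')(-1, -14), 2), Function('r')(Add(Function('I')(-8), Mul(-1, Function('n')(5))))), -1) = Pow(Add(Pow(-14, 2), Pow(Add(-1, Mul(-1, Pow(5, Rational(1, 2)))), 2)), -1) = Pow(Add(196, Pow(Add(-1, Mul(-1, Pow(5, Rational(1, 2)))), 2)), -1)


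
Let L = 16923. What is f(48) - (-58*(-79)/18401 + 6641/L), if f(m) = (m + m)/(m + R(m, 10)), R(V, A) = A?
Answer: 9154681321/9030603567 ≈ 1.0137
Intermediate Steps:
f(m) = 2*m/(10 + m) (f(m) = (m + m)/(m + 10) = (2*m)/(10 + m) = 2*m/(10 + m))
f(48) - (-58*(-79)/18401 + 6641/L) = 2*48/(10 + 48) - (-58*(-79)/18401 + 6641/16923) = 2*48/58 - (4582*(1/18401) + 6641*(1/16923)) = 2*48*(1/58) - (4582/18401 + 6641/16923) = 48/29 - 1*199742227/311400123 = 48/29 - 199742227/311400123 = 9154681321/9030603567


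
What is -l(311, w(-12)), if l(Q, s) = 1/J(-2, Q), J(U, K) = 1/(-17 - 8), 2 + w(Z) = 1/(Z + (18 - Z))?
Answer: 25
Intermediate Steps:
w(Z) = -35/18 (w(Z) = -2 + 1/(Z + (18 - Z)) = -2 + 1/18 = -35/18)
J(U, K) = -1/25 (J(U, K) = 1/(-25) = -1/25)
l(Q, s) = -25 (l(Q, s) = 1/(-1/25) = -25)
-l(311, w(-12)) = -1*(-25) = 25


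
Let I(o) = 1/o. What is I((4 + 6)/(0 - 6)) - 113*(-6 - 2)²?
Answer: -36163/5 ≈ -7232.6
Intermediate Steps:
I((4 + 6)/(0 - 6)) - 113*(-6 - 2)² = 1/((4 + 6)/(0 - 6)) - 113*(-6 - 2)² = 1/(10/(-6)) - 113*(-8)² = 1/(10*(-⅙)) - 113*64 = 1/(-5/3) - 7232 = -⅗ - 7232 = -36163/5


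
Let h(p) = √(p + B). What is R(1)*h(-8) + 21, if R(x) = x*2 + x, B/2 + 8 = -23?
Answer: 21 + 3*I*√70 ≈ 21.0 + 25.1*I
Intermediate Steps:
B = -62 (B = -16 + 2*(-23) = -16 - 46 = -62)
R(x) = 3*x (R(x) = 2*x + x = 3*x)
h(p) = √(-62 + p) (h(p) = √(p - 62) = √(-62 + p))
R(1)*h(-8) + 21 = (3*1)*√(-62 - 8) + 21 = 3*√(-70) + 21 = 3*(I*√70) + 21 = 3*I*√70 + 21 = 21 + 3*I*√70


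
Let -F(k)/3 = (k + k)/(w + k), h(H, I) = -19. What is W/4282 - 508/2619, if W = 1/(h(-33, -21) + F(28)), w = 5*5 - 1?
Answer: -628683031/3241007262 ≈ -0.19398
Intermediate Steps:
w = 24 (w = 25 - 1 = 24)
F(k) = -6*k/(24 + k) (F(k) = -3*(k + k)/(24 + k) = -3*2*k/(24 + k) = -6*k/(24 + k))
W = -13/289 (W = 1/(-19 - 6*28/(24 + 28)) = 1/(-19 - 6*28/52) = 1/(-19 - 6*28*1/52) = 1/(-19 - 42/13) = 1/(-289/13) = -13/289 ≈ -0.044983)
W/4282 - 508/2619 = -13/289/4282 - 508/2619 = -13/289*1/4282 - 508*1/2619 = -13/1237498 - 508/2619 = -628683031/3241007262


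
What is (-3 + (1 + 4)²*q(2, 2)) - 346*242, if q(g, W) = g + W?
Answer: -83635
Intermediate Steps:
q(g, W) = W + g
(-3 + (1 + 4)²*q(2, 2)) - 346*242 = (-3 + (1 + 4)²*(2 + 2)) - 346*242 = (-3 + 5²*4) - 83732 = (-3 + 25*4) - 83732 = (-3 + 100) - 83732 = 97 - 83732 = -83635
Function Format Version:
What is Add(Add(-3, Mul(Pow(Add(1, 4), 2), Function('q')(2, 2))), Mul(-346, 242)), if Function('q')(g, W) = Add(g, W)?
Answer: -83635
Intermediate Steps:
Function('q')(g, W) = Add(W, g)
Add(Add(-3, Mul(Pow(Add(1, 4), 2), Function('q')(2, 2))), Mul(-346, 242)) = Add(Add(-3, Mul(Pow(Add(1, 4), 2), Add(2, 2))), Mul(-346, 242)) = Add(Add(-3, Mul(Pow(5, 2), 4)), -83732) = Add(Add(-3, Mul(25, 4)), -83732) = Add(Add(-3, 100), -83732) = Add(97, -83732) = -83635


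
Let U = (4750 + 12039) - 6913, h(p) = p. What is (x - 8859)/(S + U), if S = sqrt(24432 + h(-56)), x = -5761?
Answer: -3609678/2437775 + 731*sqrt(6094)/2437775 ≈ -1.4573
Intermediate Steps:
U = 9876 (U = 16789 - 6913 = 9876)
S = 2*sqrt(6094) (S = sqrt(24432 - 56) = sqrt(24376) = 2*sqrt(6094) ≈ 156.13)
(x - 8859)/(S + U) = (-5761 - 8859)/(2*sqrt(6094) + 9876) = -14620/(9876 + 2*sqrt(6094))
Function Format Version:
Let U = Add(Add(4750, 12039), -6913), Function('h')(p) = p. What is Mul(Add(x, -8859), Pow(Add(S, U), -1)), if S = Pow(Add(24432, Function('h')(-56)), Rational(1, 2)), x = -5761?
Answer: Add(Rational(-3609678, 2437775), Mul(Rational(731, 2437775), Pow(6094, Rational(1, 2)))) ≈ -1.4573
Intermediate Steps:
U = 9876 (U = Add(16789, -6913) = 9876)
S = Mul(2, Pow(6094, Rational(1, 2))) (S = Pow(Add(24432, -56), Rational(1, 2)) = Pow(24376, Rational(1, 2)) = Mul(2, Pow(6094, Rational(1, 2))) ≈ 156.13)
Mul(Add(x, -8859), Pow(Add(S, U), -1)) = Mul(Add(-5761, -8859), Pow(Add(Mul(2, Pow(6094, Rational(1, 2))), 9876), -1)) = Mul(-14620, Pow(Add(9876, Mul(2, Pow(6094, Rational(1, 2)))), -1))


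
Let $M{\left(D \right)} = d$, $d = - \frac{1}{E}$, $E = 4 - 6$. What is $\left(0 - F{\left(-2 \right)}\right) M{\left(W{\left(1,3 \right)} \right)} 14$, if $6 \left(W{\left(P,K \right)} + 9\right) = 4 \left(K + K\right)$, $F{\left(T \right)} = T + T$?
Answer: $28$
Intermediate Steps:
$E = -2$ ($E = 4 - 6 = -2$)
$F{\left(T \right)} = 2 T$
$W{\left(P,K \right)} = -9 + \frac{4 K}{3}$ ($W{\left(P,K \right)} = -9 + \frac{4 \left(K + K\right)}{6} = -9 + \frac{4 \cdot 2 K}{6} = -9 + \frac{8 K}{6} = -9 + \frac{4 K}{3}$)
$d = \frac{1}{2}$ ($d = - \frac{1}{-2} = \left(-1\right) \left(- \frac{1}{2}\right) = \frac{1}{2} \approx 0.5$)
$M{\left(D \right)} = \frac{1}{2}$
$\left(0 - F{\left(-2 \right)}\right) M{\left(W{\left(1,3 \right)} \right)} 14 = \left(0 - 2 \left(-2\right)\right) \frac{1}{2} \cdot 14 = \left(0 - -4\right) \frac{1}{2} \cdot 14 = \left(0 + 4\right) \frac{1}{2} \cdot 14 = 4 \cdot \frac{1}{2} \cdot 14 = 2 \cdot 14 = 28$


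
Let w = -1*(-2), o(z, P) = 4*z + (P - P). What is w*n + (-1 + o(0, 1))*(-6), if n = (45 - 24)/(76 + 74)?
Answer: 157/25 ≈ 6.2800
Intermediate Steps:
n = 7/50 (n = 21/150 = 21*(1/150) = 7/50 ≈ 0.14000)
o(z, P) = 4*z (o(z, P) = 4*z + 0 = 4*z)
w = 2
w*n + (-1 + o(0, 1))*(-6) = 2*(7/50) + (-1 + 4*0)*(-6) = 7/25 + (-1 + 0)*(-6) = 7/25 - 1*(-6) = 7/25 + 6 = 157/25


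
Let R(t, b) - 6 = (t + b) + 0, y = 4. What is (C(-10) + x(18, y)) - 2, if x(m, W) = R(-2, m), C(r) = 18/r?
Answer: 91/5 ≈ 18.200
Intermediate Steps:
R(t, b) = 6 + b + t (R(t, b) = 6 + ((t + b) + 0) = 6 + ((b + t) + 0) = 6 + (b + t) = 6 + b + t)
x(m, W) = 4 + m (x(m, W) = 6 + m - 2 = 4 + m)
(C(-10) + x(18, y)) - 2 = (18/(-10) + (4 + 18)) - 2 = (18*(-⅒) + 22) - 2 = (-9/5 + 22) - 2 = 101/5 - 2 = 91/5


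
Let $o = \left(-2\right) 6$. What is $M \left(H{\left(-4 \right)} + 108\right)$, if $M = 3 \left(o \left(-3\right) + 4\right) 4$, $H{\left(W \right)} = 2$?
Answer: $52800$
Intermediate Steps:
$o = -12$
$M = 480$ ($M = 3 \left(\left(-12\right) \left(-3\right) + 4\right) 4 = 3 \left(36 + 4\right) 4 = 3 \cdot 40 \cdot 4 = 120 \cdot 4 = 480$)
$M \left(H{\left(-4 \right)} + 108\right) = 480 \left(2 + 108\right) = 480 \cdot 110 = 52800$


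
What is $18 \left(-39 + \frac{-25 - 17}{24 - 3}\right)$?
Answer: $-738$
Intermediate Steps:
$18 \left(-39 + \frac{-25 - 17}{24 - 3}\right) = 18 \left(-39 - \frac{42}{21}\right) = 18 \left(-39 - 2\right) = 18 \left(-41\right) = -738$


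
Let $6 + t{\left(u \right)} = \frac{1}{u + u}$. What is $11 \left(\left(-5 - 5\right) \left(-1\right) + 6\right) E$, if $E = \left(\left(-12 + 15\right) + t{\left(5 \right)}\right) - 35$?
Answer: $- \frac{33352}{5} \approx -6670.4$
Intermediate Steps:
$t{\left(u \right)} = -6 + \frac{1}{2 u}$ ($t{\left(u \right)} = -6 + \frac{1}{u + u} = -6 + \frac{1}{2 u}$)
$E = - \frac{379}{10}$ ($E = \left(\left(-12 + 15\right) - \left(6 - \frac{1}{2 \cdot 5}\right)\right) - 35 = \left(3 + \left(-6 + \frac{1}{2} \cdot \frac{1}{5}\right)\right) - 35 = \left(3 + \left(-6 + \frac{1}{10}\right)\right) - 35 = \left(3 - \frac{59}{10}\right) - 35 = - \frac{29}{10} - 35 = - \frac{379}{10} \approx -37.9$)
$11 \left(\left(-5 - 5\right) \left(-1\right) + 6\right) E = 11 \left(\left(-5 - 5\right) \left(-1\right) + 6\right) \left(- \frac{379}{10}\right) = 11 \left(\left(-10\right) \left(-1\right) + 6\right) \left(- \frac{379}{10}\right) = 11 \left(10 + 6\right) \left(- \frac{379}{10}\right) = 11 \cdot 16 \left(- \frac{379}{10}\right) = 176 \left(- \frac{379}{10}\right) = - \frac{33352}{5}$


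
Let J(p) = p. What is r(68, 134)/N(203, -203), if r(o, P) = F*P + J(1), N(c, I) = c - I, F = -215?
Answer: -28809/406 ≈ -70.958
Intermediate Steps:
r(o, P) = 1 - 215*P (r(o, P) = -215*P + 1 = 1 - 215*P)
r(68, 134)/N(203, -203) = (1 - 215*134)/(203 - 1*(-203)) = (1 - 28810)/(203 + 203) = -28809/406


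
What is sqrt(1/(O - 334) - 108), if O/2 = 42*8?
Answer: I*sqrt(73006)/26 ≈ 10.392*I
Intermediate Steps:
O = 672 (O = 2*(42*8) = 2*336 = 672)
sqrt(1/(O - 334) - 108) = sqrt(1/(672 - 334) - 108) = sqrt(1/338 - 108) = sqrt(-36503/338) = I*sqrt(73006)/26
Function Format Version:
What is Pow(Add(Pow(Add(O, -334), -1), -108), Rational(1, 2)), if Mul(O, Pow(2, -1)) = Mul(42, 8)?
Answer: Mul(Rational(1, 26), I, Pow(73006, Rational(1, 2))) ≈ Mul(10.392, I)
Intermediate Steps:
O = 672 (O = Mul(2, Mul(42, 8)) = Mul(2, 336) = 672)
Pow(Add(Pow(Add(O, -334), -1), -108), Rational(1, 2)) = Pow(Add(Pow(Add(672, -334), -1), -108), Rational(1, 2)) = Pow(Add(Pow(338, -1), -108), Rational(1, 2)) = Pow(Add(Rational(1, 338), -108), Rational(1, 2)) = Pow(Rational(-36503, 338), Rational(1, 2)) = Mul(Rational(1, 26), I, Pow(73006, Rational(1, 2)))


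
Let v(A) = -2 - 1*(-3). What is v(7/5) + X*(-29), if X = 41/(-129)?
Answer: 1318/129 ≈ 10.217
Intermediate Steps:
v(A) = 1 (v(A) = -2 + 3 = 1)
X = -41/129 (X = 41*(-1/129) = -41/129 ≈ -0.31783)
v(7/5) + X*(-29) = 1 - 41/129*(-29) = 1 + 1189/129 = 1318/129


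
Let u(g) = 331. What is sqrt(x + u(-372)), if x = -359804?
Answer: I*sqrt(359473) ≈ 599.56*I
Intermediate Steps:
sqrt(x + u(-372)) = sqrt(-359804 + 331) = sqrt(-359473) = I*sqrt(359473)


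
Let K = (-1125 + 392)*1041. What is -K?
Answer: 763053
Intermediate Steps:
K = -763053 (K = -733*1041 = -763053)
-K = -1*(-763053) = 763053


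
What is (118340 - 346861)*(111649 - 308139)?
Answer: 44902091290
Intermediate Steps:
(118340 - 346861)*(111649 - 308139) = -228521*(-196490) = 44902091290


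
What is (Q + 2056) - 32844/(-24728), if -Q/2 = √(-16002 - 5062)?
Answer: 12718403/6182 - 4*I*√5266 ≈ 2057.3 - 290.27*I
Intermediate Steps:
Q = -4*I*√5266 (Q = -2*√(-16002 - 5062) = -4*I*√5266 ≈ -290.27*I)
(Q + 2056) - 32844/(-24728) = (-4*I*√5266 + 2056) - 32844/(-24728) = (2056 - 4*I*√5266) - 32844*(-1/24728) = (2056 - 4*I*√5266) + 8211/6182 = 12718403/6182 - 4*I*√5266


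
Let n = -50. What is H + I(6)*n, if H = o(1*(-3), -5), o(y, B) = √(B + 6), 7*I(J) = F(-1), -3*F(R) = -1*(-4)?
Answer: 221/21 ≈ 10.524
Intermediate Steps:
F(R) = -4/3 (F(R) = -(-1)*(-4)/3 = -⅓*4 = -4/3)
I(J) = -4/21 (I(J) = (⅐)*(-4/3) = -4/21)
o(y, B) = √(6 + B)
H = 1 (H = √(6 - 5) = √1 = 1)
H + I(6)*n = 1 - 4/21*(-50) = 1 + 200/21 = 221/21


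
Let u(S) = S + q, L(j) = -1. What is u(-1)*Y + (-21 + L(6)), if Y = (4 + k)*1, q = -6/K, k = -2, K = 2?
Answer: -30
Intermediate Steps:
q = -3 (q = -6/2 = -6*½ = -3)
Y = 2 (Y = (4 - 2)*1 = 2*1 = 2)
u(S) = -3 + S (u(S) = S - 3 = -3 + S)
u(-1)*Y + (-21 + L(6)) = (-3 - 1)*2 + (-21 - 1) = -4*2 - 22 = -8 - 22 = -30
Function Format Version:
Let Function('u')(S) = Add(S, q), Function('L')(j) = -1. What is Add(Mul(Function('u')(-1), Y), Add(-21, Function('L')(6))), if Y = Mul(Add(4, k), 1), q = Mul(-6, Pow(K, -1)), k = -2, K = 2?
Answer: -30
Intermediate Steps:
q = -3 (q = Mul(-6, Pow(2, -1)) = Mul(-6, Rational(1, 2)) = -3)
Y = 2 (Y = Mul(Add(4, -2), 1) = Mul(2, 1) = 2)
Function('u')(S) = Add(-3, S) (Function('u')(S) = Add(S, -3) = Add(-3, S))
Add(Mul(Function('u')(-1), Y), Add(-21, Function('L')(6))) = Add(Mul(Add(-3, -1), 2), Add(-21, -1)) = Add(Mul(-4, 2), -22) = Add(-8, -22) = -30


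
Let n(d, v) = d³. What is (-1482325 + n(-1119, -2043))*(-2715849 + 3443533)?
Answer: -1020686314799056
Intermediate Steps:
(-1482325 + n(-1119, -2043))*(-2715849 + 3443533) = (-1482325 + (-1119)³)*(-2715849 + 3443533) = (-1482325 - 1401168159)*727684 = -1402650484*727684 = -1020686314799056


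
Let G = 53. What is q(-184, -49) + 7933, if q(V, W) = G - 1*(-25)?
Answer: 8011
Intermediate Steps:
q(V, W) = 78 (q(V, W) = 53 - 1*(-25) = 53 + 25 = 78)
q(-184, -49) + 7933 = 78 + 7933 = 8011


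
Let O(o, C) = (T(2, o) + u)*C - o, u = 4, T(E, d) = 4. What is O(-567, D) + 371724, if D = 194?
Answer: 373843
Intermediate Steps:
O(o, C) = -o + 8*C (O(o, C) = (4 + 4)*C - o = 8*C - o = -o + 8*C)
O(-567, D) + 371724 = (-1*(-567) + 8*194) + 371724 = (567 + 1552) + 371724 = 2119 + 371724 = 373843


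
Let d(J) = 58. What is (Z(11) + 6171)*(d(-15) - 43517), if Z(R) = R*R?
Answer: -273444028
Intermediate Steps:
Z(R) = R²
(Z(11) + 6171)*(d(-15) - 43517) = (11² + 6171)*(58 - 43517) = (121 + 6171)*(-43459) = 6292*(-43459) = -273444028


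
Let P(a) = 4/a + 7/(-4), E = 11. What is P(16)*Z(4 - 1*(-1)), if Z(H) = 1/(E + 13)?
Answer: -1/16 ≈ -0.062500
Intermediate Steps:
P(a) = -7/4 + 4/a (P(a) = 4/a + 7*(-¼) = 4/a - 7/4 = -7/4 + 4/a)
Z(H) = 1/24 (Z(H) = 1/(11 + 13) = 1/24)
P(16)*Z(4 - 1*(-1)) = (-7/4 + 4/16)*(1/24) = (-7/4 + 4*(1/16))*(1/24) = (-7/4 + ¼)*(1/24) = -3/2*1/24 = -1/16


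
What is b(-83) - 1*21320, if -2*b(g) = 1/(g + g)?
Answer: -7078239/332 ≈ -21320.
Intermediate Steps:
b(g) = -1/(4*g) (b(g) = -1/(2*(g + g)) = -1/(2*g)/2 = -1/(4*g))
b(-83) - 1*21320 = -¼/(-83) - 1*21320 = -¼*(-1/83) - 21320 = 1/332 - 21320 = -7078239/332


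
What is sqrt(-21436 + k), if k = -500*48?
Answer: 2*I*sqrt(11359) ≈ 213.16*I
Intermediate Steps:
k = -24000
sqrt(-21436 + k) = sqrt(-21436 - 24000) = sqrt(-45436) = 2*I*sqrt(11359)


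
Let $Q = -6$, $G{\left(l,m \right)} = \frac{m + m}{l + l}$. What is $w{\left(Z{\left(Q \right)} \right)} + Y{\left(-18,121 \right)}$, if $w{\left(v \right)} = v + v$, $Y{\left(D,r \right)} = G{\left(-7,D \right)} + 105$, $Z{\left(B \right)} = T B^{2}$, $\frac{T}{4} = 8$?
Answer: $\frac{16881}{7} \approx 2411.6$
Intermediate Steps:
$T = 32$ ($T = 4 \cdot 8 = 32$)
$G{\left(l,m \right)} = \frac{m}{l}$ ($G{\left(l,m \right)} = \frac{2 m}{2 l} = 2 m \frac{1}{2 l} = \frac{m}{l}$)
$Z{\left(B \right)} = 32 B^{2}$
$Y{\left(D,r \right)} = 105 - \frac{D}{7}$ ($Y{\left(D,r \right)} = \frac{D}{-7} + 105 = D \left(- \frac{1}{7}\right) + 105 = - \frac{D}{7} + 105 = 105 - \frac{D}{7}$)
$w{\left(v \right)} = 2 v$
$w{\left(Z{\left(Q \right)} \right)} + Y{\left(-18,121 \right)} = 2 \cdot 32 \left(-6\right)^{2} + \left(105 - - \frac{18}{7}\right) = 2 \cdot 32 \cdot 36 + \left(105 + \frac{18}{7}\right) = 2 \cdot 1152 + \frac{753}{7} = 2304 + \frac{753}{7} = \frac{16881}{7}$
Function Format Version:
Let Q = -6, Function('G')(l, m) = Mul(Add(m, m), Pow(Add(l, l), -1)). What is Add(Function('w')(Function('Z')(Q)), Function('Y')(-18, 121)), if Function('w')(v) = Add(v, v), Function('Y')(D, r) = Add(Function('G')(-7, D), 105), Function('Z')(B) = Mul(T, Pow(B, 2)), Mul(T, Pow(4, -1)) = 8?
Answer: Rational(16881, 7) ≈ 2411.6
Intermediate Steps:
T = 32 (T = Mul(4, 8) = 32)
Function('G')(l, m) = Mul(m, Pow(l, -1)) (Function('G')(l, m) = Mul(Mul(2, m), Pow(Mul(2, l), -1)) = Mul(Mul(2, m), Mul(Rational(1, 2), Pow(l, -1))) = Mul(m, Pow(l, -1)))
Function('Z')(B) = Mul(32, Pow(B, 2))
Function('Y')(D, r) = Add(105, Mul(Rational(-1, 7), D)) (Function('Y')(D, r) = Add(Mul(D, Pow(-7, -1)), 105) = Add(Mul(D, Rational(-1, 7)), 105) = Add(Mul(Rational(-1, 7), D), 105) = Add(105, Mul(Rational(-1, 7), D)))
Function('w')(v) = Mul(2, v)
Add(Function('w')(Function('Z')(Q)), Function('Y')(-18, 121)) = Add(Mul(2, Mul(32, Pow(-6, 2))), Add(105, Mul(Rational(-1, 7), -18))) = Add(Mul(2, Mul(32, 36)), Add(105, Rational(18, 7))) = Add(Mul(2, 1152), Rational(753, 7)) = Add(2304, Rational(753, 7)) = Rational(16881, 7)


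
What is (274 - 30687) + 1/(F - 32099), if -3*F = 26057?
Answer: -3721152205/122354 ≈ -30413.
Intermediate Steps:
F = -26057/3 (F = -⅓*26057 = -26057/3 ≈ -8685.7)
(274 - 30687) + 1/(F - 32099) = (274 - 30687) + 1/(-26057/3 - 32099) = -30413 + 1/(-122354/3) = -30413 - 3/122354 = -3721152205/122354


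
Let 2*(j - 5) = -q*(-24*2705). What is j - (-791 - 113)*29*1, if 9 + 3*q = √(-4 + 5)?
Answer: -60339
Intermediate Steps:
q = -8/3 (q = -3 + √(-4 + 5)/3 = -3 + √1/3 = -3 + (⅓)*1 = -3 + ⅓ = -8/3 ≈ -2.6667)
j = -86555 (j = 5 + (-(-8)*(-24*2705)/3)/2 = 5 + (-(-8)*(-64920)/3)/2 = 5 + (-1*173120)/2 = 5 + (½)*(-173120) = 5 - 86560 = -86555)
j - (-791 - 113)*29*1 = -86555 - (-791 - 113)*29*1 = -86555 - (-904)*29 = -86555 - 1*(-26216) = -86555 + 26216 = -60339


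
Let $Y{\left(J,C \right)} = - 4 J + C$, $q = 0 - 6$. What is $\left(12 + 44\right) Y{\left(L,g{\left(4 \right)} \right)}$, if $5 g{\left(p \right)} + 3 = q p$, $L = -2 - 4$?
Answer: $\frac{5208}{5} \approx 1041.6$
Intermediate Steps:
$L = -6$
$q = -6$ ($q = 0 - 6 = -6$)
$g{\left(p \right)} = - \frac{3}{5} - \frac{6 p}{5}$ ($g{\left(p \right)} = - \frac{3}{5} + \frac{\left(-6\right) p}{5} = - \frac{3}{5} - \frac{6 p}{5}$)
$Y{\left(J,C \right)} = C - 4 J$
$\left(12 + 44\right) Y{\left(L,g{\left(4 \right)} \right)} = \left(12 + 44\right) \left(\left(- \frac{3}{5} - \frac{24}{5}\right) - -24\right) = 56 \left(\left(- \frac{3}{5} - \frac{24}{5}\right) + 24\right) = 56 \left(- \frac{27}{5} + 24\right) = 56 \cdot \frac{93}{5} = \frac{5208}{5}$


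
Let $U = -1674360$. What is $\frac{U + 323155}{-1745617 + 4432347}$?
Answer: $- \frac{270241}{537346} \approx -0.50292$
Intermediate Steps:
$\frac{U + 323155}{-1745617 + 4432347} = \frac{-1674360 + 323155}{-1745617 + 4432347} = - \frac{1351205}{2686730} = \left(-1351205\right) \frac{1}{2686730} = - \frac{270241}{537346}$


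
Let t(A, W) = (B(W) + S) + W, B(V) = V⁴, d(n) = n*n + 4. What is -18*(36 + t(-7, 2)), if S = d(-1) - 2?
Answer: -1026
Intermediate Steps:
d(n) = 4 + n² (d(n) = n² + 4 = 4 + n²)
S = 3 (S = (4 + (-1)²) - 2 = (4 + 1) - 2 = 5 - 2 = 3)
t(A, W) = 3 + W + W⁴ (t(A, W) = (W⁴ + 3) + W = (3 + W⁴) + W = 3 + W + W⁴)
-18*(36 + t(-7, 2)) = -18*(36 + (3 + 2 + 2⁴)) = -18*(36 + (3 + 2 + 16)) = -18*(36 + 21) = -18*57 = -1026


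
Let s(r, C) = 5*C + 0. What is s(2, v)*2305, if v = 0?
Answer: 0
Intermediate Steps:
s(r, C) = 5*C
s(2, v)*2305 = (5*0)*2305 = 0*2305 = 0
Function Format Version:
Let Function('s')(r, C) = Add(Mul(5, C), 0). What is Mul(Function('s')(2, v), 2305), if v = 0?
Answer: 0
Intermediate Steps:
Function('s')(r, C) = Mul(5, C)
Mul(Function('s')(2, v), 2305) = Mul(Mul(5, 0), 2305) = Mul(0, 2305) = 0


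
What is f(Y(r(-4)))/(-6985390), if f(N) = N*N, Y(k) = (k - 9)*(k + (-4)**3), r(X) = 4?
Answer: -9000/698539 ≈ -0.012884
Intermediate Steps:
Y(k) = (-64 + k)*(-9 + k) (Y(k) = (-9 + k)*(k - 64) = (-9 + k)*(-64 + k) = (-64 + k)*(-9 + k))
f(N) = N**2
f(Y(r(-4)))/(-6985390) = (576 + 4**2 - 73*4)**2/(-6985390) = (576 + 16 - 292)**2*(-1/6985390) = 300**2*(-1/6985390) = 90000*(-1/6985390) = -9000/698539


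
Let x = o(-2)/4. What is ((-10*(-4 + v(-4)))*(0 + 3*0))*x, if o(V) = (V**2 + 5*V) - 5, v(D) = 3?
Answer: 0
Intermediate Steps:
o(V) = -5 + V**2 + 5*V
x = -11/4 (x = (-5 + (-2)**2 + 5*(-2))/4 = (-5 + 4 - 10)*(1/4) = -11*1/4 = -11/4 ≈ -2.7500)
((-10*(-4 + v(-4)))*(0 + 3*0))*x = ((-10*(-4 + 3))*(0 + 3*0))*(-11/4) = ((-10*(-1))*(0 + 0))*(-11/4) = (10*0)*(-11/4) = 0*(-11/4) = 0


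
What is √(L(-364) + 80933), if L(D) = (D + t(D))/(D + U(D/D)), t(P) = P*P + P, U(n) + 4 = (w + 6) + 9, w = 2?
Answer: √6525165/9 ≈ 283.83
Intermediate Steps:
U(n) = 13 (U(n) = -4 + ((2 + 6) + 9) = -4 + (8 + 9) = -4 + 17 = 13)
t(P) = P + P² (t(P) = P² + P = P + P²)
L(D) = (D + D*(1 + D))/(13 + D) (L(D) = (D + D*(1 + D))/(D + 13) = (D + D*(1 + D))/(13 + D))
√(L(-364) + 80933) = √(-364*(2 - 364)/(13 - 364) + 80933) = √(-364*(-362)/(-351) + 80933) = √(-364*(-1/351)*(-362) + 80933) = √(-10136/27 + 80933) = √(2175055/27) = √6525165/9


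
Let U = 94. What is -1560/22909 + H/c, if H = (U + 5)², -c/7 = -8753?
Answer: 128948349/1403657339 ≈ 0.091866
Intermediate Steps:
c = 61271 (c = -7*(-8753) = 61271)
H = 9801 (H = (94 + 5)² = 99² = 9801)
-1560/22909 + H/c = -1560/22909 + 9801/61271 = 128948349/1403657339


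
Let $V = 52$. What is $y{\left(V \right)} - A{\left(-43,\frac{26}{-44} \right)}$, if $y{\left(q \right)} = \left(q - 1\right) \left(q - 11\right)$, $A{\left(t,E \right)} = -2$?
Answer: $2093$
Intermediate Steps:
$y{\left(q \right)} = \left(-1 + q\right) \left(-11 + q\right)$
$y{\left(V \right)} - A{\left(-43,\frac{26}{-44} \right)} = \left(11 + 52^{2} - 624\right) - -2 = \left(11 + 2704 - 624\right) + 2 = 2091 + 2 = 2093$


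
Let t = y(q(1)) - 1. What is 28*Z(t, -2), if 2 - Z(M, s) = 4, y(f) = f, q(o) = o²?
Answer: -56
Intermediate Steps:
t = 0 (t = 1² - 1 = 1 - 1 = 0)
Z(M, s) = -2 (Z(M, s) = 2 - 1*4 = 2 - 4 = -2)
28*Z(t, -2) = 28*(-2) = -56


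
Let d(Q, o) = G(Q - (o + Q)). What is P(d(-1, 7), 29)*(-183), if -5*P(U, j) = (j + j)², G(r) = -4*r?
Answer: 615612/5 ≈ 1.2312e+5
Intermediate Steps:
d(Q, o) = 4*o (d(Q, o) = -4*(Q - (o + Q)) = -4*(Q - (Q + o)) = -4*(Q + (-Q - o)) = -(-4)*o = 4*o)
P(U, j) = -4*j²/5 (P(U, j) = -(j + j)²/5 = -4*j²/5)
P(d(-1, 7), 29)*(-183) = -⅘*29²*(-183) = -⅘*841*(-183) = -3364/5*(-183) = 615612/5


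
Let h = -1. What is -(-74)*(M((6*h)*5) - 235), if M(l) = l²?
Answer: 49210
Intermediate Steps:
-(-74)*(M((6*h)*5) - 235) = -(-74)*(((6*(-1))*5)² - 235) = -(-74)*((-6*5)² - 235) = -(-74)*((-30)² - 235) = -(-74)*(900 - 235) = -(-74)*665 = -1*(-49210) = 49210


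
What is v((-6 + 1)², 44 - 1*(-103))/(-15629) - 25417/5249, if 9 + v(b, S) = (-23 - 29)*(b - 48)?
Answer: -403472856/82036621 ≈ -4.9182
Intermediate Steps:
v(b, S) = 2487 - 52*b (v(b, S) = -9 + (-23 - 29)*(b - 48) = -9 - 52*(-48 + b) = -9 + (2496 - 52*b) = 2487 - 52*b)
v((-6 + 1)², 44 - 1*(-103))/(-15629) - 25417/5249 = (2487 - 52*(-6 + 1)²)/(-15629) - 25417/5249 = (2487 - 52*(-5)²)*(-1/15629) - 25417*1/5249 = (2487 - 52*25)*(-1/15629) - 25417/5249 = (2487 - 1300)*(-1/15629) - 25417/5249 = 1187*(-1/15629) - 25417/5249 = -1187/15629 - 25417/5249 = -403472856/82036621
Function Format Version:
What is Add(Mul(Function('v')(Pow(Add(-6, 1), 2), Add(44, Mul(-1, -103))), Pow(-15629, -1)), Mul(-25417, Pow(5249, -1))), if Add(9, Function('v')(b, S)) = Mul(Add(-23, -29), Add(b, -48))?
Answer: Rational(-403472856, 82036621) ≈ -4.9182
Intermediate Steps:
Function('v')(b, S) = Add(2487, Mul(-52, b)) (Function('v')(b, S) = Add(-9, Mul(Add(-23, -29), Add(b, -48))) = Add(-9, Mul(-52, Add(-48, b))) = Add(-9, Add(2496, Mul(-52, b))) = Add(2487, Mul(-52, b)))
Add(Mul(Function('v')(Pow(Add(-6, 1), 2), Add(44, Mul(-1, -103))), Pow(-15629, -1)), Mul(-25417, Pow(5249, -1))) = Add(Mul(Add(2487, Mul(-52, Pow(Add(-6, 1), 2))), Pow(-15629, -1)), Mul(-25417, Pow(5249, -1))) = Add(Mul(Add(2487, Mul(-52, Pow(-5, 2))), Rational(-1, 15629)), Mul(-25417, Rational(1, 5249))) = Add(Mul(Add(2487, Mul(-52, 25)), Rational(-1, 15629)), Rational(-25417, 5249)) = Add(Mul(Add(2487, -1300), Rational(-1, 15629)), Rational(-25417, 5249)) = Add(Mul(1187, Rational(-1, 15629)), Rational(-25417, 5249)) = Add(Rational(-1187, 15629), Rational(-25417, 5249)) = Rational(-403472856, 82036621)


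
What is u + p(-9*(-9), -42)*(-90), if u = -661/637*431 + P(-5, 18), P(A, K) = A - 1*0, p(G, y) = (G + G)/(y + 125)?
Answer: -33197768/52871 ≈ -627.90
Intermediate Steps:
p(G, y) = 2*G/(125 + y) (p(G, y) = (2*G)/(125 + y) = 2*G/(125 + y))
P(A, K) = A (P(A, K) = A + 0 = A)
u = -288076/637 (u = -661/637*431 - 5 = -284891/637 - 5 = -288076/637 ≈ -452.24)
u + p(-9*(-9), -42)*(-90) = -288076/637 + (2*(-9*(-9))/(125 - 42))*(-90) = -288076/637 + (2*81/83)*(-90) = -288076/637 + (2*81*(1/83))*(-90) = -288076/637 + (162/83)*(-90) = -288076/637 - 14580/83 = -33197768/52871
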